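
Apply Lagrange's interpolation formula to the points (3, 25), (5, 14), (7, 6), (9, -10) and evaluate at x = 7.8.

Lagrange interpolation formula:
P(x) = Σ yᵢ × Lᵢ(x)
where Lᵢ(x) = Π_{j≠i} (x - xⱼ)/(xᵢ - xⱼ)

L_0(7.8) = (7.8 - 5)/(3 - 5) × (7.8 - 7)/(3 - 7) × (7.8 - 9)/(3 - 9) = 0.056000
L_1(7.8) = (7.8 - 3)/(5 - 3) × (7.8 - 7)/(5 - 7) × (7.8 - 9)/(5 - 9) = -0.288000
L_2(7.8) = (7.8 - 3)/(7 - 3) × (7.8 - 5)/(7 - 5) × (7.8 - 9)/(7 - 9) = 1.008000
L_3(7.8) = (7.8 - 3)/(9 - 3) × (7.8 - 5)/(9 - 5) × (7.8 - 7)/(9 - 7) = 0.224000

P(7.8) = 25×L_0(7.8) + 14×L_1(7.8) + 6×L_2(7.8) + (-10)×L_3(7.8)
P(7.8) = 1.176000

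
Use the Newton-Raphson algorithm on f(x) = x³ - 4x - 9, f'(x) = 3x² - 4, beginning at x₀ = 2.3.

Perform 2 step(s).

f(x) = x³ - 4x - 9
f'(x) = 3x² - 4
x₀ = 2.3

Newton-Raphson formula: x_{n+1} = x_n - f(x_n)/f'(x_n)

Iteration 1:
  f(2.300000) = -6.033000
  f'(2.300000) = 11.870000
  x_1 = 2.300000 - (-6.033000)/11.870000 = 2.808256
Iteration 2:
  f(2.808256) = 1.913732
  f'(2.808256) = 19.658907
  x_2 = 2.808256 - 1.913732/19.658907 = 2.710909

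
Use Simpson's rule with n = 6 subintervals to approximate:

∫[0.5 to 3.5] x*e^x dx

f(x) = x*e^x
a = 0.5, b = 3.5, n = 6
h = (b - a)/n = 0.500000

Simpson's rule: (h/3)[f(x₀) + 4f(x₁) + 2f(x₂) + ... + f(xₙ)]

x_0 = 0.5000, f(x_0) = 0.824361, coefficient = 1
x_1 = 1.0000, f(x_1) = 2.718282, coefficient = 4
x_2 = 1.5000, f(x_2) = 6.722534, coefficient = 2
x_3 = 2.0000, f(x_3) = 14.778112, coefficient = 4
x_4 = 2.5000, f(x_4) = 30.456235, coefficient = 2
x_5 = 3.0000, f(x_5) = 60.256611, coefficient = 4
x_6 = 3.5000, f(x_6) = 115.904082, coefficient = 1

I ≈ (0.500000/3) × 502.097999 = 83.683000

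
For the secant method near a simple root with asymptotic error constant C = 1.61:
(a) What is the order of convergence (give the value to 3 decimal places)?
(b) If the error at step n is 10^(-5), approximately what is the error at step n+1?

(a) Secant method has superlinear convergence with order φ = (1+√5)/2 ≈ 1.618.
    This means |e_{n+1}| ≈ C|e_n|^1.618.

(b) With |e_n| = 10^(-5) and C = 1.61:
    |e_{n+1}| ≈ 1.61 × (10^(-5))^1.618 = 1.61 × 10^(-8.09)

(a) ≈ 1.618 (golden ratio); (b) |e_{n+1}| ≈ 1.308e-08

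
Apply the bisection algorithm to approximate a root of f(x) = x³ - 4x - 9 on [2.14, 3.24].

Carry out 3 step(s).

f(x) = x³ - 4x - 9
Initial interval: [2.14, 3.24]

Iteration 1:
  c_1 = (2.140000 + 3.240000)/2 = 2.690000
  f(c_1) = f(2.690000) = -0.294891
  f(a) × f(c) ≥ 0, new interval: [2.690000, 3.240000]
Iteration 2:
  c_2 = (2.690000 + 3.240000)/2 = 2.965000
  f(c_2) = f(2.965000) = 5.205982
  f(a) × f(c) < 0, new interval: [2.690000, 2.965000]
Iteration 3:
  c_3 = (2.690000 + 2.965000)/2 = 2.827500
  f(c_3) = f(2.827500) = 2.295173
  f(a) × f(c) < 0, new interval: [2.690000, 2.827500]

After 3 iteration(s), the approximation is c_3 = 2.827500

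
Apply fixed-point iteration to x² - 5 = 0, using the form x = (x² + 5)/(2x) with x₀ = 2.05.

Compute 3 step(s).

Equation: x² - 5 = 0
Fixed-point form: x = (x² + 5)/(2x)
x₀ = 2.05

x_1 = g(2.050000) = 2.244512
x_2 = g(2.244512) = 2.236084
x_3 = g(2.236084) = 2.236068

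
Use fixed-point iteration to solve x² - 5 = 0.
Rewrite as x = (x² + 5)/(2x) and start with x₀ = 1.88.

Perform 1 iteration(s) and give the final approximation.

Equation: x² - 5 = 0
Fixed-point form: x = (x² + 5)/(2x)
x₀ = 1.88

x_1 = g(1.880000) = 2.269787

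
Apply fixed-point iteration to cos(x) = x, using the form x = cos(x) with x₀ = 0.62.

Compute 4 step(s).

Equation: cos(x) = x
Fixed-point form: x = cos(x)
x₀ = 0.62

x_1 = g(0.620000) = 0.813878
x_2 = g(0.813878) = 0.686684
x_3 = g(0.686684) = 0.773352
x_4 = g(0.773352) = 0.715573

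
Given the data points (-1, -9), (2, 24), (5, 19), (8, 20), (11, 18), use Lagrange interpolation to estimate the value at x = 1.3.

Lagrange interpolation formula:
P(x) = Σ yᵢ × Lᵢ(x)
where Lᵢ(x) = Π_{j≠i} (x - xⱼ)/(xᵢ - xⱼ)

L_0(1.3) = (1.3 - 2)/(-1 - 2) × (1.3 - 5)/(-1 - 5) × (1.3 - 8)/(-1 - 8) × (1.3 - 11)/(-1 - 11) = 0.086586
L_1(1.3) = (1.3 - (-1))/(2 - (-1)) × (1.3 - 5)/(2 - 5) × (1.3 - 8)/(2 - 8) × (1.3 - 11)/(2 - 11) = 1.137994
L_2(1.3) = (1.3 - (-1))/(5 - (-1)) × (1.3 - 2)/(5 - 2) × (1.3 - 8)/(5 - 8) × (1.3 - 11)/(5 - 11) = -0.322944
L_3(1.3) = (1.3 - (-1))/(8 - (-1)) × (1.3 - 2)/(8 - 2) × (1.3 - 5)/(8 - 5) × (1.3 - 11)/(8 - 11) = 0.118895
L_4(1.3) = (1.3 - (-1))/(11 - (-1)) × (1.3 - 2)/(11 - 2) × (1.3 - 5)/(11 - 5) × (1.3 - 8)/(11 - 8) = -0.020531

P(1.3) = (-9)×L_0(1.3) + 24×L_1(1.3) + 19×L_2(1.3) + 20×L_3(1.3) + 18×L_4(1.3)
P(1.3) = 22.404973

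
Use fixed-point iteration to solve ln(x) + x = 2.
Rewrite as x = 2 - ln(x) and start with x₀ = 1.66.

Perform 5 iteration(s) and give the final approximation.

Equation: ln(x) + x = 2
Fixed-point form: x = 2 - ln(x)
x₀ = 1.66

x_1 = g(1.660000) = 1.493182
x_2 = g(1.493182) = 1.599090
x_3 = g(1.599090) = 1.530565
x_4 = g(1.530565) = 1.574363
x_5 = g(1.574363) = 1.546149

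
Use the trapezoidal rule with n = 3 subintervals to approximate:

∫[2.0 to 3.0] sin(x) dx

f(x) = sin(x)
a = 2.0, b = 3.0, n = 3
h = (b - a)/n = 0.333333

Trapezoidal rule: (h/2)[f(x₀) + 2f(x₁) + 2f(x₂) + ... + f(xₙ)]

x_0 = 2.0000, f(x_0) = 0.909297, coefficient = 1
x_1 = 2.3333, f(x_1) = 0.723086, coefficient = 2
x_2 = 2.6667, f(x_2) = 0.457273, coefficient = 2
x_3 = 3.0000, f(x_3) = 0.141120, coefficient = 1

I ≈ (0.333333/2) × 3.411134 = 0.568522
Exact value: 0.573846
Error: 0.005323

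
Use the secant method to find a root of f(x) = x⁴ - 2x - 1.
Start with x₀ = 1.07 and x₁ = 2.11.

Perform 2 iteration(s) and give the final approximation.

f(x) = x⁴ - 2x - 1
x₀ = 1.07, x₁ = 2.11

Secant formula: x_{n+1} = x_n - f(x_n)(x_n - x_{n-1})/(f(x_n) - f(x_{n-1}))

Iteration 1:
  f(1.070000) = -1.829204
  f(2.110000) = 14.601194
  x_2 = 2.110000 - 14.601194×(2.110000 - 1.070000)/(14.601194 - (-1.829204))
       = 1.185784
Iteration 2:
  f(2.110000) = 14.601194
  f(1.185784) = -1.394498
  x_3 = 1.185784 - (-1.394498)×(1.185784 - 2.110000)/(-1.394498 - 14.601194)
       = 1.266356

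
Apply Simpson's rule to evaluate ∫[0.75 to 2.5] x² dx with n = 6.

f(x) = x²
a = 0.75, b = 2.5, n = 6
h = (b - a)/n = 0.291667

Simpson's rule: (h/3)[f(x₀) + 4f(x₁) + 2f(x₂) + ... + f(xₙ)]

x_0 = 0.7500, f(x_0) = 0.562500, coefficient = 1
x_1 = 1.0417, f(x_1) = 1.085069, coefficient = 4
x_2 = 1.3333, f(x_2) = 1.777778, coefficient = 2
x_3 = 1.6250, f(x_3) = 2.640625, coefficient = 4
x_4 = 1.9167, f(x_4) = 3.673611, coefficient = 2
x_5 = 2.2083, f(x_5) = 4.876736, coefficient = 4
x_6 = 2.5000, f(x_6) = 6.250000, coefficient = 1

I ≈ (0.291667/3) × 52.125000 = 5.067708
Exact value: 5.067708
Error: 0.000000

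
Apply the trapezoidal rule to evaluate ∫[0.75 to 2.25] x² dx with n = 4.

f(x) = x²
a = 0.75, b = 2.25, n = 4
h = (b - a)/n = 0.375000

Trapezoidal rule: (h/2)[f(x₀) + 2f(x₁) + 2f(x₂) + ... + f(xₙ)]

x_0 = 0.7500, f(x_0) = 0.562500, coefficient = 1
x_1 = 1.1250, f(x_1) = 1.265625, coefficient = 2
x_2 = 1.5000, f(x_2) = 2.250000, coefficient = 2
x_3 = 1.8750, f(x_3) = 3.515625, coefficient = 2
x_4 = 2.2500, f(x_4) = 5.062500, coefficient = 1

I ≈ (0.375000/2) × 19.687500 = 3.691406
Exact value: 3.656250
Error: 0.035156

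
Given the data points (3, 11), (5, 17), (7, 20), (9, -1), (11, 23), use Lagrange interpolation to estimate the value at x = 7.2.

Lagrange interpolation formula:
P(x) = Σ yᵢ × Lᵢ(x)
where Lᵢ(x) = Π_{j≠i} (x - xⱼ)/(xᵢ - xⱼ)

L_0(7.2) = (7.2 - 5)/(3 - 5) × (7.2 - 7)/(3 - 7) × (7.2 - 9)/(3 - 9) × (7.2 - 11)/(3 - 11) = 0.007838
L_1(7.2) = (7.2 - 3)/(5 - 3) × (7.2 - 7)/(5 - 7) × (7.2 - 9)/(5 - 9) × (7.2 - 11)/(5 - 11) = -0.059850
L_2(7.2) = (7.2 - 3)/(7 - 3) × (7.2 - 5)/(7 - 5) × (7.2 - 9)/(7 - 9) × (7.2 - 11)/(7 - 11) = 0.987525
L_3(7.2) = (7.2 - 3)/(9 - 3) × (7.2 - 5)/(9 - 5) × (7.2 - 7)/(9 - 7) × (7.2 - 11)/(9 - 11) = 0.073150
L_4(7.2) = (7.2 - 3)/(11 - 3) × (7.2 - 5)/(11 - 5) × (7.2 - 7)/(11 - 7) × (7.2 - 9)/(11 - 9) = -0.008663

P(7.2) = 11×L_0(7.2) + 17×L_1(7.2) + 20×L_2(7.2) + (-1)×L_3(7.2) + 23×L_4(7.2)
P(7.2) = 18.546875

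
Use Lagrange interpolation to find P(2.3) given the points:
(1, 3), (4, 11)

Lagrange interpolation formula:
P(x) = Σ yᵢ × Lᵢ(x)
where Lᵢ(x) = Π_{j≠i} (x - xⱼ)/(xᵢ - xⱼ)

L_0(2.3) = (2.3 - 4)/(1 - 4) = 0.566667
L_1(2.3) = (2.3 - 1)/(4 - 1) = 0.433333

P(2.3) = 3×L_0(2.3) + 11×L_1(2.3)
P(2.3) = 6.466667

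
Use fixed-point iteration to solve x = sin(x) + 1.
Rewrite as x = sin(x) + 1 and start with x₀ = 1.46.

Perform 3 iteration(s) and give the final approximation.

Equation: x = sin(x) + 1
Fixed-point form: x = sin(x) + 1
x₀ = 1.46

x_1 = g(1.460000) = 1.993868
x_2 = g(1.993868) = 1.911832
x_3 = g(1.911832) = 1.942409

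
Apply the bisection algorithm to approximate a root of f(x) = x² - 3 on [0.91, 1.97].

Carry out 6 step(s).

f(x) = x² - 3
Initial interval: [0.91, 1.97]

Iteration 1:
  c_1 = (0.910000 + 1.970000)/2 = 1.440000
  f(c_1) = f(1.440000) = -0.926400
  f(a) × f(c) ≥ 0, new interval: [1.440000, 1.970000]
Iteration 2:
  c_2 = (1.440000 + 1.970000)/2 = 1.705000
  f(c_2) = f(1.705000) = -0.092975
  f(a) × f(c) ≥ 0, new interval: [1.705000, 1.970000]
Iteration 3:
  c_3 = (1.705000 + 1.970000)/2 = 1.837500
  f(c_3) = f(1.837500) = 0.376406
  f(a) × f(c) < 0, new interval: [1.705000, 1.837500]
Iteration 4:
  c_4 = (1.705000 + 1.837500)/2 = 1.771250
  f(c_4) = f(1.771250) = 0.137327
  f(a) × f(c) < 0, new interval: [1.705000, 1.771250]
Iteration 5:
  c_5 = (1.705000 + 1.771250)/2 = 1.738125
  f(c_5) = f(1.738125) = 0.021079
  f(a) × f(c) < 0, new interval: [1.705000, 1.738125]
Iteration 6:
  c_6 = (1.705000 + 1.738125)/2 = 1.721563
  f(c_6) = f(1.721563) = -0.036223
  f(a) × f(c) ≥ 0, new interval: [1.721563, 1.738125]

After 6 iteration(s), the approximation is c_6 = 1.721563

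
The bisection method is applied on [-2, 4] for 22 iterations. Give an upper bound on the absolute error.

Bisection error bound: |error| ≤ (b-a)/2^n
|error| ≤ (4 - (-2))/2^22 = 6/2^22
|error| ≤ 0.0000014305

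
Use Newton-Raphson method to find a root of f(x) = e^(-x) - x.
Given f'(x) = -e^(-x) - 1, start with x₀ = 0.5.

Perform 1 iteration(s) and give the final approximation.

f(x) = e^(-x) - x
f'(x) = -e^(-x) - 1
x₀ = 0.5

Newton-Raphson formula: x_{n+1} = x_n - f(x_n)/f'(x_n)

Iteration 1:
  f(0.500000) = 0.106531
  f'(0.500000) = -1.606531
  x_1 = 0.500000 - 0.106531/(-1.606531) = 0.566311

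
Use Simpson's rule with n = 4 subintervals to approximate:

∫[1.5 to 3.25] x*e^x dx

f(x) = x*e^x
a = 1.5, b = 3.25, n = 4
h = (b - a)/n = 0.437500

Simpson's rule: (h/3)[f(x₀) + 4f(x₁) + 2f(x₂) + ... + f(xₙ)]

x_0 = 1.5000, f(x_0) = 6.722534, coefficient = 1
x_1 = 1.9375, f(x_1) = 13.448916, coefficient = 4
x_2 = 2.3750, f(x_2) = 25.533656, coefficient = 2
x_3 = 2.8125, f(x_3) = 46.832330, coefficient = 4
x_4 = 3.2500, f(x_4) = 83.818605, coefficient = 1

I ≈ (0.437500/3) × 382.733432 = 55.815292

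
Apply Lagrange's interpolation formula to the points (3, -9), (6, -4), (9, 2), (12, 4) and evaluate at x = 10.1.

Lagrange interpolation formula:
P(x) = Σ yᵢ × Lᵢ(x)
where Lᵢ(x) = Π_{j≠i} (x - xⱼ)/(xᵢ - xⱼ)

L_0(10.1) = (10.1 - 6)/(3 - 6) × (10.1 - 9)/(3 - 9) × (10.1 - 12)/(3 - 12) = 0.052895
L_1(10.1) = (10.1 - 3)/(6 - 3) × (10.1 - 9)/(6 - 9) × (10.1 - 12)/(6 - 12) = -0.274796
L_2(10.1) = (10.1 - 3)/(9 - 3) × (10.1 - 6)/(9 - 6) × (10.1 - 12)/(9 - 12) = 1.024241
L_3(10.1) = (10.1 - 3)/(12 - 3) × (10.1 - 6)/(12 - 6) × (10.1 - 9)/(12 - 9) = 0.197660

P(10.1) = (-9)×L_0(10.1) + (-4)×L_1(10.1) + 2×L_2(10.1) + 4×L_3(10.1)
P(10.1) = 3.462253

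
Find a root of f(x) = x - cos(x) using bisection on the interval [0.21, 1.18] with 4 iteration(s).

f(x) = x - cos(x)
Initial interval: [0.21, 1.18]

Iteration 1:
  c_1 = (0.210000 + 1.180000)/2 = 0.695000
  f(c_1) = f(0.695000) = -0.073054
  f(a) × f(c) ≥ 0, new interval: [0.695000, 1.180000]
Iteration 2:
  c_2 = (0.695000 + 1.180000)/2 = 0.937500
  f(c_2) = f(0.937500) = 0.345695
  f(a) × f(c) < 0, new interval: [0.695000, 0.937500]
Iteration 3:
  c_3 = (0.695000 + 0.937500)/2 = 0.816250
  f(c_3) = f(0.816250) = 0.131292
  f(a) × f(c) < 0, new interval: [0.695000, 0.816250]
Iteration 4:
  c_4 = (0.695000 + 0.816250)/2 = 0.755625
  f(c_4) = f(0.755625) = 0.027782
  f(a) × f(c) < 0, new interval: [0.695000, 0.755625]

After 4 iteration(s), the approximation is c_4 = 0.755625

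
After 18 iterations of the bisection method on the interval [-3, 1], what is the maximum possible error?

Bisection error bound: |error| ≤ (b-a)/2^n
|error| ≤ (1 - (-3))/2^18 = 4/2^18
|error| ≤ 0.0000152588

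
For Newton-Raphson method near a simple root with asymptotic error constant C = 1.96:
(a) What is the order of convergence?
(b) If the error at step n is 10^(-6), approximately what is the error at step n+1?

(a) Newton-Raphson has quadratic (order 2) convergence near simple roots.
    This means |e_{n+1}| ≈ C|e_n|².

(b) With |e_n| = 10^(-6) and C = 1.96:
    |e_{n+1}| ≈ 1.96 × (10^(-6))² = 1.96 × 10^(-12)

(a) 2 (quadratic); (b) |e_{n+1}| ≈ 1.960e-12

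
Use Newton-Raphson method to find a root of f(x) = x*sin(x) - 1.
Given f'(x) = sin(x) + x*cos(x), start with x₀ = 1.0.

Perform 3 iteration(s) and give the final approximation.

f(x) = x*sin(x) - 1
f'(x) = sin(x) + x*cos(x)
x₀ = 1.0

Newton-Raphson formula: x_{n+1} = x_n - f(x_n)/f'(x_n)

Iteration 1:
  f(1.000000) = -0.158529
  f'(1.000000) = 1.381773
  x_1 = 1.000000 - (-0.158529)/1.381773 = 1.114729
Iteration 2:
  f(1.114729) = 0.000794
  f'(1.114729) = 1.388741
  x_2 = 1.114729 - 0.000794/1.388741 = 1.114157
Iteration 3:
  f(1.114157) = 0.000000
  f'(1.114157) = 1.388809
  x_3 = 1.114157 - 0.000000/1.388809 = 1.114157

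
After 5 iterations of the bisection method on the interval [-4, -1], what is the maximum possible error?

Bisection error bound: |error| ≤ (b-a)/2^n
|error| ≤ (-1 - (-4))/2^5 = 3/2^5
|error| ≤ 0.0937500000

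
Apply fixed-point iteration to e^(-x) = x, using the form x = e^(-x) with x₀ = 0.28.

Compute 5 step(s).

Equation: e^(-x) = x
Fixed-point form: x = e^(-x)
x₀ = 0.28

x_1 = g(0.280000) = 0.755784
x_2 = g(0.755784) = 0.469642
x_3 = g(0.469642) = 0.625226
x_4 = g(0.625226) = 0.535141
x_5 = g(0.535141) = 0.585587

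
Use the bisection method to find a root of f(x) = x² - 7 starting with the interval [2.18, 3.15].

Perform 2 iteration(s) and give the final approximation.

f(x) = x² - 7
Initial interval: [2.18, 3.15]

Iteration 1:
  c_1 = (2.180000 + 3.150000)/2 = 2.665000
  f(c_1) = f(2.665000) = 0.102225
  f(a) × f(c) < 0, new interval: [2.180000, 2.665000]
Iteration 2:
  c_2 = (2.180000 + 2.665000)/2 = 2.422500
  f(c_2) = f(2.422500) = -1.131494
  f(a) × f(c) ≥ 0, new interval: [2.422500, 2.665000]

After 2 iteration(s), the approximation is c_2 = 2.422500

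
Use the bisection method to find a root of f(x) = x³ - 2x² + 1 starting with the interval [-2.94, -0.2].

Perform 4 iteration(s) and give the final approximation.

f(x) = x³ - 2x² + 1
Initial interval: [-2.94, -0.2]

Iteration 1:
  c_1 = (-2.940000 + (-0.200000))/2 = -1.570000
  f(c_1) = f(-1.570000) = -7.799693
  f(a) × f(c) ≥ 0, new interval: [-1.570000, -0.200000]
Iteration 2:
  c_2 = (-1.570000 + (-0.200000))/2 = -0.885000
  f(c_2) = f(-0.885000) = -1.259604
  f(a) × f(c) ≥ 0, new interval: [-0.885000, -0.200000]
Iteration 3:
  c_3 = (-0.885000 + (-0.200000))/2 = -0.542500
  f(c_3) = f(-0.542500) = 0.251726
  f(a) × f(c) < 0, new interval: [-0.885000, -0.542500]
Iteration 4:
  c_4 = (-0.885000 + (-0.542500))/2 = -0.713750
  f(c_4) = f(-0.713750) = -0.382490
  f(a) × f(c) ≥ 0, new interval: [-0.713750, -0.542500]

After 4 iteration(s), the approximation is c_4 = -0.713750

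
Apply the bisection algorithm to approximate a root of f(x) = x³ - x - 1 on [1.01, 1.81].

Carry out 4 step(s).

f(x) = x³ - x - 1
Initial interval: [1.01, 1.81]

Iteration 1:
  c_1 = (1.010000 + 1.810000)/2 = 1.410000
  f(c_1) = f(1.410000) = 0.393221
  f(a) × f(c) < 0, new interval: [1.010000, 1.410000]
Iteration 2:
  c_2 = (1.010000 + 1.410000)/2 = 1.210000
  f(c_2) = f(1.210000) = -0.438439
  f(a) × f(c) ≥ 0, new interval: [1.210000, 1.410000]
Iteration 3:
  c_3 = (1.210000 + 1.410000)/2 = 1.310000
  f(c_3) = f(1.310000) = -0.061909
  f(a) × f(c) ≥ 0, new interval: [1.310000, 1.410000]
Iteration 4:
  c_4 = (1.310000 + 1.410000)/2 = 1.360000
  f(c_4) = f(1.360000) = 0.155456
  f(a) × f(c) < 0, new interval: [1.310000, 1.360000]

After 4 iteration(s), the approximation is c_4 = 1.360000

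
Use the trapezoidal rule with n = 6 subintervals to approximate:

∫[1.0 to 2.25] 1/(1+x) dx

f(x) = 1/(1+x)
a = 1.0, b = 2.25, n = 6
h = (b - a)/n = 0.208333

Trapezoidal rule: (h/2)[f(x₀) + 2f(x₁) + 2f(x₂) + ... + f(xₙ)]

x_0 = 1.0000, f(x_0) = 0.500000, coefficient = 1
x_1 = 1.2083, f(x_1) = 0.452830, coefficient = 2
x_2 = 1.4167, f(x_2) = 0.413793, coefficient = 2
x_3 = 1.6250, f(x_3) = 0.380952, coefficient = 2
x_4 = 1.8333, f(x_4) = 0.352941, coefficient = 2
x_5 = 2.0417, f(x_5) = 0.328767, coefficient = 2
x_6 = 2.2500, f(x_6) = 0.307692, coefficient = 1

I ≈ (0.208333/2) × 4.666260 = 0.486069
Exact value: 0.485508
Error: 0.000561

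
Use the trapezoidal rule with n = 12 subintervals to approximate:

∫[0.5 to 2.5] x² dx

f(x) = x²
a = 0.5, b = 2.5, n = 12
h = (b - a)/n = 0.166667

Trapezoidal rule: (h/2)[f(x₀) + 2f(x₁) + 2f(x₂) + ... + f(xₙ)]

x_0 = 0.5000, f(x_0) = 0.250000, coefficient = 1
x_1 = 0.6667, f(x_1) = 0.444444, coefficient = 2
x_2 = 0.8333, f(x_2) = 0.694444, coefficient = 2
x_3 = 1.0000, f(x_3) = 1.000000, coefficient = 2
x_4 = 1.1667, f(x_4) = 1.361111, coefficient = 2
x_5 = 1.3333, f(x_5) = 1.777778, coefficient = 2
x_6 = 1.5000, f(x_6) = 2.250000, coefficient = 2
x_7 = 1.6667, f(x_7) = 2.777778, coefficient = 2
x_8 = 1.8333, f(x_8) = 3.361111, coefficient = 2
x_9 = 2.0000, f(x_9) = 4.000000, coefficient = 2
x_10 = 2.1667, f(x_10) = 4.694444, coefficient = 2
x_11 = 2.3333, f(x_11) = 5.444444, coefficient = 2
x_12 = 2.5000, f(x_12) = 6.250000, coefficient = 1

I ≈ (0.166667/2) × 62.111111 = 5.175926
Exact value: 5.166667
Error: 0.009259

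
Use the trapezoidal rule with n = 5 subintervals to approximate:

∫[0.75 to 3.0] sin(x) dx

f(x) = sin(x)
a = 0.75, b = 3.0, n = 5
h = (b - a)/n = 0.450000

Trapezoidal rule: (h/2)[f(x₀) + 2f(x₁) + 2f(x₂) + ... + f(xₙ)]

x_0 = 0.7500, f(x_0) = 0.681639, coefficient = 1
x_1 = 1.2000, f(x_1) = 0.932039, coefficient = 2
x_2 = 1.6500, f(x_2) = 0.996865, coefficient = 2
x_3 = 2.1000, f(x_3) = 0.863209, coefficient = 2
x_4 = 2.5500, f(x_4) = 0.557684, coefficient = 2
x_5 = 3.0000, f(x_5) = 0.141120, coefficient = 1

I ≈ (0.450000/2) × 7.522353 = 1.692529
Exact value: 1.721681
Error: 0.029152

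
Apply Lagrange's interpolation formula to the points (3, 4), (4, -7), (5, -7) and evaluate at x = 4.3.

Lagrange interpolation formula:
P(x) = Σ yᵢ × Lᵢ(x)
where Lᵢ(x) = Π_{j≠i} (x - xⱼ)/(xᵢ - xⱼ)

L_0(4.3) = (4.3 - 4)/(3 - 4) × (4.3 - 5)/(3 - 5) = -0.105000
L_1(4.3) = (4.3 - 3)/(4 - 3) × (4.3 - 5)/(4 - 5) = 0.910000
L_2(4.3) = (4.3 - 3)/(5 - 3) × (4.3 - 4)/(5 - 4) = 0.195000

P(4.3) = 4×L_0(4.3) + (-7)×L_1(4.3) + (-7)×L_2(4.3)
P(4.3) = -8.155000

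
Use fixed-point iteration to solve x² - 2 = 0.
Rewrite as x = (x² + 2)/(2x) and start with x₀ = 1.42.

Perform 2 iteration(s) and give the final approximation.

Equation: x² - 2 = 0
Fixed-point form: x = (x² + 2)/(2x)
x₀ = 1.42

x_1 = g(1.420000) = 1.414225
x_2 = g(1.414225) = 1.414214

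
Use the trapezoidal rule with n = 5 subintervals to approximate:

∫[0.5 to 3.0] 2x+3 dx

f(x) = 2x+3
a = 0.5, b = 3.0, n = 5
h = (b - a)/n = 0.500000

Trapezoidal rule: (h/2)[f(x₀) + 2f(x₁) + 2f(x₂) + ... + f(xₙ)]

x_0 = 0.5000, f(x_0) = 4.000000, coefficient = 1
x_1 = 1.0000, f(x_1) = 5.000000, coefficient = 2
x_2 = 1.5000, f(x_2) = 6.000000, coefficient = 2
x_3 = 2.0000, f(x_3) = 7.000000, coefficient = 2
x_4 = 2.5000, f(x_4) = 8.000000, coefficient = 2
x_5 = 3.0000, f(x_5) = 9.000000, coefficient = 1

I ≈ (0.500000/2) × 65.000000 = 16.250000
Exact value: 16.250000
Error: 0.000000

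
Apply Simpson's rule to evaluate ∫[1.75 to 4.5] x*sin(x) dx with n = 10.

f(x) = x*sin(x)
a = 1.75, b = 4.5, n = 10
h = (b - a)/n = 0.275000

Simpson's rule: (h/3)[f(x₀) + 4f(x₁) + 2f(x₂) + ... + f(xₙ)]

x_0 = 1.7500, f(x_0) = 1.721975, coefficient = 1
x_1 = 2.0250, f(x_1) = 1.819687, coefficient = 4
x_2 = 2.3000, f(x_2) = 1.715122, coefficient = 2
x_3 = 2.5750, f(x_3) = 1.382158, coefficient = 4
x_4 = 2.8500, f(x_4) = 0.819312, coefficient = 2
x_5 = 3.1250, f(x_5) = 0.051850, coefficient = 4
x_6 = 3.4000, f(x_6) = -0.868840, coefficient = 2
x_7 = 3.6750, f(x_7) = -1.868628, coefficient = 4
x_8 = 3.9500, f(x_8) = -2.856593, coefficient = 2
x_9 = 4.2250, f(x_9) = -3.733035, coefficient = 4
x_10 = 4.5000, f(x_10) = -4.398886, coefficient = 1

I ≈ (0.275000/3) × -14.450786 = -1.324655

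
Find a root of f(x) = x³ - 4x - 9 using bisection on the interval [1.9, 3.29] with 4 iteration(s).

f(x) = x³ - 4x - 9
Initial interval: [1.9, 3.29]

Iteration 1:
  c_1 = (1.900000 + 3.290000)/2 = 2.595000
  f(c_1) = f(2.595000) = -1.905205
  f(a) × f(c) ≥ 0, new interval: [2.595000, 3.290000]
Iteration 2:
  c_2 = (2.595000 + 3.290000)/2 = 2.942500
  f(c_2) = f(2.942500) = 4.707066
  f(a) × f(c) < 0, new interval: [2.595000, 2.942500]
Iteration 3:
  c_3 = (2.595000 + 2.942500)/2 = 2.768750
  f(c_3) = f(2.768750) = 1.150173
  f(a) × f(c) < 0, new interval: [2.595000, 2.768750]
Iteration 4:
  c_4 = (2.595000 + 2.768750)/2 = 2.681875
  f(c_4) = f(2.681875) = -0.438239
  f(a) × f(c) ≥ 0, new interval: [2.681875, 2.768750]

After 4 iteration(s), the approximation is c_4 = 2.681875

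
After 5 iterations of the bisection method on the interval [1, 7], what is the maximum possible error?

Bisection error bound: |error| ≤ (b-a)/2^n
|error| ≤ (7 - 1)/2^5 = 6/2^5
|error| ≤ 0.1875000000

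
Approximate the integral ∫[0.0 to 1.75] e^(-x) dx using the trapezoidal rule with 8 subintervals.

f(x) = e^(-x)
a = 0.0, b = 1.75, n = 8
h = (b - a)/n = 0.218750

Trapezoidal rule: (h/2)[f(x₀) + 2f(x₁) + 2f(x₂) + ... + f(xₙ)]

x_0 = 0.0000, f(x_0) = 1.000000, coefficient = 1
x_1 = 0.2188, f(x_1) = 0.803523, coefficient = 2
x_2 = 0.4375, f(x_2) = 0.645649, coefficient = 2
x_3 = 0.6562, f(x_3) = 0.518793, coefficient = 2
x_4 = 0.8750, f(x_4) = 0.416862, coefficient = 2
x_5 = 1.0938, f(x_5) = 0.334958, coefficient = 2
x_6 = 1.3125, f(x_6) = 0.269146, coefficient = 2
x_7 = 1.5312, f(x_7) = 0.216265, coefficient = 2
x_8 = 1.7500, f(x_8) = 0.173774, coefficient = 1

I ≈ (0.218750/2) × 7.584166 = 0.829518
Exact value: 0.826226
Error: 0.003292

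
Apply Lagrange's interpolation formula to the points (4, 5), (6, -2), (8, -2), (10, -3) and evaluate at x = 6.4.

Lagrange interpolation formula:
P(x) = Σ yᵢ × Lᵢ(x)
where Lᵢ(x) = Π_{j≠i} (x - xⱼ)/(xᵢ - xⱼ)

L_0(6.4) = (6.4 - 6)/(4 - 6) × (6.4 - 8)/(4 - 8) × (6.4 - 10)/(4 - 10) = -0.048000
L_1(6.4) = (6.4 - 4)/(6 - 4) × (6.4 - 8)/(6 - 8) × (6.4 - 10)/(6 - 10) = 0.864000
L_2(6.4) = (6.4 - 4)/(8 - 4) × (6.4 - 6)/(8 - 6) × (6.4 - 10)/(8 - 10) = 0.216000
L_3(6.4) = (6.4 - 4)/(10 - 4) × (6.4 - 6)/(10 - 6) × (6.4 - 8)/(10 - 8) = -0.032000

P(6.4) = 5×L_0(6.4) + (-2)×L_1(6.4) + (-2)×L_2(6.4) + (-3)×L_3(6.4)
P(6.4) = -2.304000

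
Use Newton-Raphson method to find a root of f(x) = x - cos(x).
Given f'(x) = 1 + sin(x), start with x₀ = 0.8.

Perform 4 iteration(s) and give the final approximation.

f(x) = x - cos(x)
f'(x) = 1 + sin(x)
x₀ = 0.8

Newton-Raphson formula: x_{n+1} = x_n - f(x_n)/f'(x_n)

Iteration 1:
  f(0.800000) = 0.103293
  f'(0.800000) = 1.717356
  x_1 = 0.800000 - 0.103293/1.717356 = 0.739853
Iteration 2:
  f(0.739853) = 0.001286
  f'(0.739853) = 1.674180
  x_2 = 0.739853 - 0.001286/1.674180 = 0.739085
Iteration 3:
  f(0.739085) = 0.000000
  f'(0.739085) = 1.673612
  x_3 = 0.739085 - 0.000000/1.673612 = 0.739085
Iteration 4:
  f(0.739085) = 0.000000
  f'(0.739085) = 1.673612
  x_4 = 0.739085 - 0.000000/1.673612 = 0.739085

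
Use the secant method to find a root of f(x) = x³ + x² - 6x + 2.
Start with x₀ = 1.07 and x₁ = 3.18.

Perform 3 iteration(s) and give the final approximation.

f(x) = x³ + x² - 6x + 2
x₀ = 1.07, x₁ = 3.18

Secant formula: x_{n+1} = x_n - f(x_n)(x_n - x_{n-1})/(f(x_n) - f(x_{n-1}))

Iteration 1:
  f(1.070000) = -2.050057
  f(3.180000) = 25.189832
  x_2 = 3.180000 - 25.189832×(3.180000 - 1.070000)/(25.189832 - (-2.050057))
       = 1.228797
Iteration 2:
  f(3.180000) = 25.189832
  f(1.228797) = -2.007427
  x_3 = 1.228797 - (-2.007427)×(1.228797 - 3.180000)/(-2.007427 - 25.189832)
       = 1.372815
Iteration 3:
  f(1.228797) = -2.007427
  f(1.372815) = -1.765032
  x_4 = 1.372815 - (-1.765032)×(1.372815 - 1.228797)/(-1.765032 - (-2.007427))
       = 2.421501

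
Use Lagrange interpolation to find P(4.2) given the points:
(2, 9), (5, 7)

Lagrange interpolation formula:
P(x) = Σ yᵢ × Lᵢ(x)
where Lᵢ(x) = Π_{j≠i} (x - xⱼ)/(xᵢ - xⱼ)

L_0(4.2) = (4.2 - 5)/(2 - 5) = 0.266667
L_1(4.2) = (4.2 - 2)/(5 - 2) = 0.733333

P(4.2) = 9×L_0(4.2) + 7×L_1(4.2)
P(4.2) = 7.533333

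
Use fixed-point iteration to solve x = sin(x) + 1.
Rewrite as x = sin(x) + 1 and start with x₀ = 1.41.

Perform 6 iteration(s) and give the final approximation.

Equation: x = sin(x) + 1
Fixed-point form: x = sin(x) + 1
x₀ = 1.41

x_1 = g(1.410000) = 1.987100
x_2 = g(1.987100) = 1.914590
x_3 = g(1.914590) = 1.941483
x_4 = g(1.941483) = 1.932079
x_5 = g(1.932079) = 1.935444
x_6 = g(1.935444) = 1.934249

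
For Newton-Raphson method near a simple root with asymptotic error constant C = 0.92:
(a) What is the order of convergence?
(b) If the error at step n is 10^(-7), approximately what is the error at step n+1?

(a) Newton-Raphson has quadratic (order 2) convergence near simple roots.
    This means |e_{n+1}| ≈ C|e_n|².

(b) With |e_n| = 10^(-7) and C = 0.92:
    |e_{n+1}| ≈ 0.92 × (10^(-7))² = 0.92 × 10^(-14)

(a) 2 (quadratic); (b) |e_{n+1}| ≈ 9.200e-15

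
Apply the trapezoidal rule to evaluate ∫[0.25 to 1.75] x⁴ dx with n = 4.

f(x) = x⁴
a = 0.25, b = 1.75, n = 4
h = (b - a)/n = 0.375000

Trapezoidal rule: (h/2)[f(x₀) + 2f(x₁) + 2f(x₂) + ... + f(xₙ)]

x_0 = 0.2500, f(x_0) = 0.003906, coefficient = 1
x_1 = 0.6250, f(x_1) = 0.152588, coefficient = 2
x_2 = 1.0000, f(x_2) = 1.000000, coefficient = 2
x_3 = 1.3750, f(x_3) = 3.574463, coefficient = 2
x_4 = 1.7500, f(x_4) = 9.378906, coefficient = 1

I ≈ (0.375000/2) × 18.836914 = 3.531921
Exact value: 3.282422
Error: 0.249500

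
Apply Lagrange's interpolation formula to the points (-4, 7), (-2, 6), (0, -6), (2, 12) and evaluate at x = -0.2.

Lagrange interpolation formula:
P(x) = Σ yᵢ × Lᵢ(x)
where Lᵢ(x) = Π_{j≠i} (x - xⱼ)/(xᵢ - xⱼ)

L_0(-0.2) = (-0.2 - (-2))/(-4 - (-2)) × (-0.2 - 0)/(-4 - 0) × (-0.2 - 2)/(-4 - 2) = -0.016500
L_1(-0.2) = (-0.2 - (-4))/(-2 - (-4)) × (-0.2 - 0)/(-2 - 0) × (-0.2 - 2)/(-2 - 2) = 0.104500
L_2(-0.2) = (-0.2 - (-4))/(0 - (-4)) × (-0.2 - (-2))/(0 - (-2)) × (-0.2 - 2)/(0 - 2) = 0.940500
L_3(-0.2) = (-0.2 - (-4))/(2 - (-4)) × (-0.2 - (-2))/(2 - (-2)) × (-0.2 - 0)/(2 - 0) = -0.028500

P(-0.2) = 7×L_0(-0.2) + 6×L_1(-0.2) + (-6)×L_2(-0.2) + 12×L_3(-0.2)
P(-0.2) = -5.473500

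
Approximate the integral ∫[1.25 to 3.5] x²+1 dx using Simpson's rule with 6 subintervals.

f(x) = x²+1
a = 1.25, b = 3.5, n = 6
h = (b - a)/n = 0.375000

Simpson's rule: (h/3)[f(x₀) + 4f(x₁) + 2f(x₂) + ... + f(xₙ)]

x_0 = 1.2500, f(x_0) = 2.562500, coefficient = 1
x_1 = 1.6250, f(x_1) = 3.640625, coefficient = 4
x_2 = 2.0000, f(x_2) = 5.000000, coefficient = 2
x_3 = 2.3750, f(x_3) = 6.640625, coefficient = 4
x_4 = 2.7500, f(x_4) = 8.562500, coefficient = 2
x_5 = 3.1250, f(x_5) = 10.765625, coefficient = 4
x_6 = 3.5000, f(x_6) = 13.250000, coefficient = 1

I ≈ (0.375000/3) × 127.125000 = 15.890625
Exact value: 15.890625
Error: 0.000000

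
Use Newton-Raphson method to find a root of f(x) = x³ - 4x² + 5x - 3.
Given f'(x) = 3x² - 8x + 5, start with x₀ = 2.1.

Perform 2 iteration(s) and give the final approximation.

f(x) = x³ - 4x² + 5x - 3
f'(x) = 3x² - 8x + 5
x₀ = 2.1

Newton-Raphson formula: x_{n+1} = x_n - f(x_n)/f'(x_n)

Iteration 1:
  f(2.100000) = -0.879000
  f'(2.100000) = 1.430000
  x_1 = 2.100000 - (-0.879000)/1.430000 = 2.714685
Iteration 2:
  f(2.714685) = 1.101279
  f'(2.714685) = 5.391067
  x_2 = 2.714685 - 1.101279/5.391067 = 2.510407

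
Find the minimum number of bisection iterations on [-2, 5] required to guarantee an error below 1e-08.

We need (b-a)/2^n ≤ 1e-08
(5 - (-2))/2^n ≤ 1e-08
7/2^n ≤ 1e-08
2^n ≥ 700000000
n ≥ log₂(700000000) = 29.38
n ≥ 30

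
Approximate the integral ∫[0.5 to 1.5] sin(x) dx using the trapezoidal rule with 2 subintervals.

f(x) = sin(x)
a = 0.5, b = 1.5, n = 2
h = (b - a)/n = 0.500000

Trapezoidal rule: (h/2)[f(x₀) + 2f(x₁) + 2f(x₂) + ... + f(xₙ)]

x_0 = 0.5000, f(x_0) = 0.479426, coefficient = 1
x_1 = 1.0000, f(x_1) = 0.841471, coefficient = 2
x_2 = 1.5000, f(x_2) = 0.997495, coefficient = 1

I ≈ (0.500000/2) × 3.159862 = 0.789966
Exact value: 0.806845
Error: 0.016880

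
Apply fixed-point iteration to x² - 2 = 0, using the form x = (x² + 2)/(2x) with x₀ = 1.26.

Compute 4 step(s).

Equation: x² - 2 = 0
Fixed-point form: x = (x² + 2)/(2x)
x₀ = 1.26

x_1 = g(1.260000) = 1.423651
x_2 = g(1.423651) = 1.414245
x_3 = g(1.414245) = 1.414214
x_4 = g(1.414214) = 1.414214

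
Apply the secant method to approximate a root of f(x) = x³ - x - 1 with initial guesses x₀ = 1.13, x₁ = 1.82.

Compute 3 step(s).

f(x) = x³ - x - 1
x₀ = 1.13, x₁ = 1.82

Secant formula: x_{n+1} = x_n - f(x_n)(x_n - x_{n-1})/(f(x_n) - f(x_{n-1}))

Iteration 1:
  f(1.130000) = -0.687103
  f(1.820000) = 3.208568
  x_2 = 1.820000 - 3.208568×(1.820000 - 1.130000)/(3.208568 - (-0.687103))
       = 1.251699
Iteration 2:
  f(1.820000) = 3.208568
  f(1.251699) = -0.290597
  x_3 = 1.251699 - (-0.290597)×(1.251699 - 1.820000)/(-0.290597 - 3.208568)
       = 1.298895
Iteration 3:
  f(1.251699) = -0.290597
  f(1.298895) = -0.107491
  x_4 = 1.298895 - (-0.107491)×(1.298895 - 1.251699)/(-0.107491 - (-0.290597))
       = 1.326601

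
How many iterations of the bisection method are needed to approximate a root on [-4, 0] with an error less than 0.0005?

We need (b-a)/2^n ≤ 0.0005
(0 - (-4))/2^n ≤ 0.0005
4/2^n ≤ 0.0005
2^n ≥ 8000
n ≥ log₂(8000) = 12.97
n ≥ 13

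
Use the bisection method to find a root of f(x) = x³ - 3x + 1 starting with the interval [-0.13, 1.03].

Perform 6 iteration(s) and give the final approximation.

f(x) = x³ - 3x + 1
Initial interval: [-0.13, 1.03]

Iteration 1:
  c_1 = (-0.130000 + 1.030000)/2 = 0.450000
  f(c_1) = f(0.450000) = -0.258875
  f(a) × f(c) < 0, new interval: [-0.130000, 0.450000]
Iteration 2:
  c_2 = (-0.130000 + 0.450000)/2 = 0.160000
  f(c_2) = f(0.160000) = 0.524096
  f(a) × f(c) ≥ 0, new interval: [0.160000, 0.450000]
Iteration 3:
  c_3 = (0.160000 + 0.450000)/2 = 0.305000
  f(c_3) = f(0.305000) = 0.113373
  f(a) × f(c) ≥ 0, new interval: [0.305000, 0.450000]
Iteration 4:
  c_4 = (0.305000 + 0.450000)/2 = 0.377500
  f(c_4) = f(0.377500) = -0.078704
  f(a) × f(c) < 0, new interval: [0.305000, 0.377500]
Iteration 5:
  c_5 = (0.305000 + 0.377500)/2 = 0.341250
  f(c_5) = f(0.341250) = 0.015989
  f(a) × f(c) ≥ 0, new interval: [0.341250, 0.377500]
Iteration 6:
  c_6 = (0.341250 + 0.377500)/2 = 0.359375
  f(c_6) = f(0.359375) = -0.031712
  f(a) × f(c) < 0, new interval: [0.341250, 0.359375]

After 6 iteration(s), the approximation is c_6 = 0.359375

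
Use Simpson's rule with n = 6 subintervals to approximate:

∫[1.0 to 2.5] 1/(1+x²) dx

f(x) = 1/(1+x²)
a = 1.0, b = 2.5, n = 6
h = (b - a)/n = 0.250000

Simpson's rule: (h/3)[f(x₀) + 4f(x₁) + 2f(x₂) + ... + f(xₙ)]

x_0 = 1.0000, f(x_0) = 0.500000, coefficient = 1
x_1 = 1.2500, f(x_1) = 0.390244, coefficient = 4
x_2 = 1.5000, f(x_2) = 0.307692, coefficient = 2
x_3 = 1.7500, f(x_3) = 0.246154, coefficient = 4
x_4 = 2.0000, f(x_4) = 0.200000, coefficient = 2
x_5 = 2.2500, f(x_5) = 0.164948, coefficient = 4
x_6 = 2.5000, f(x_6) = 0.137931, coefficient = 1

I ≈ (0.250000/3) × 4.858700 = 0.404892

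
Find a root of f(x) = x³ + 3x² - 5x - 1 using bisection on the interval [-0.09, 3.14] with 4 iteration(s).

f(x) = x³ + 3x² - 5x - 1
Initial interval: [-0.09, 3.14]

Iteration 1:
  c_1 = (-0.090000 + 3.140000)/2 = 1.525000
  f(c_1) = f(1.525000) = 1.898453
  f(a) × f(c) < 0, new interval: [-0.090000, 1.525000]
Iteration 2:
  c_2 = (-0.090000 + 1.525000)/2 = 0.717500
  f(c_2) = f(0.717500) = -2.673708
  f(a) × f(c) ≥ 0, new interval: [0.717500, 1.525000]
Iteration 3:
  c_3 = (0.717500 + 1.525000)/2 = 1.121250
  f(c_3) = f(1.121250) = -1.425008
  f(a) × f(c) ≥ 0, new interval: [1.121250, 1.525000]
Iteration 4:
  c_4 = (1.121250 + 1.525000)/2 = 1.323125
  f(c_4) = f(1.323125) = -0.047304
  f(a) × f(c) ≥ 0, new interval: [1.323125, 1.525000]

After 4 iteration(s), the approximation is c_4 = 1.323125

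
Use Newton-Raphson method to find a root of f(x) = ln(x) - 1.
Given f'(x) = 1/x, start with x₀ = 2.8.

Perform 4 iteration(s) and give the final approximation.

f(x) = ln(x) - 1
f'(x) = 1/x
x₀ = 2.8

Newton-Raphson formula: x_{n+1} = x_n - f(x_n)/f'(x_n)

Iteration 1:
  f(2.800000) = 0.029619
  f'(2.800000) = 0.357143
  x_1 = 2.800000 - 0.029619/0.357143 = 2.717066
Iteration 2:
  f(2.717066) = -0.000448
  f'(2.717066) = 0.368044
  x_2 = 2.717066 - (-0.000448)/0.368044 = 2.718282
Iteration 3:
  f(2.718282) = 0.000000
  f'(2.718282) = 0.367879
  x_3 = 2.718282 - 0.000000/0.367879 = 2.718282
Iteration 4:
  f(2.718282) = 0.000000
  f'(2.718282) = 0.367879
  x_4 = 2.718282 - 0.000000/0.367879 = 2.718282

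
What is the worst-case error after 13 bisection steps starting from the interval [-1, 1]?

Bisection error bound: |error| ≤ (b-a)/2^n
|error| ≤ (1 - (-1))/2^13 = 2/2^13
|error| ≤ 0.0002441406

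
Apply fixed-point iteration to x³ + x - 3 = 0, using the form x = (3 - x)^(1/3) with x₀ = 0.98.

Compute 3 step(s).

Equation: x³ + x - 3 = 0
Fixed-point form: x = (3 - x)^(1/3)
x₀ = 0.98

x_1 = g(0.980000) = 1.264107
x_2 = g(1.264107) = 1.201824
x_3 = g(1.201824) = 1.216029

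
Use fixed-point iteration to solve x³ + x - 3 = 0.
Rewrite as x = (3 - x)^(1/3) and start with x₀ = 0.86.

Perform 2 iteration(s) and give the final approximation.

Equation: x³ + x - 3 = 0
Fixed-point form: x = (3 - x)^(1/3)
x₀ = 0.86

x_1 = g(0.860000) = 1.288659
x_2 = g(1.288659) = 1.196131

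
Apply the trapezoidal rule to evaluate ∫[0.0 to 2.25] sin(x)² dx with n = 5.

f(x) = sin(x)²
a = 0.0, b = 2.25, n = 5
h = (b - a)/n = 0.450000

Trapezoidal rule: (h/2)[f(x₀) + 2f(x₁) + 2f(x₂) + ... + f(xₙ)]

x_0 = 0.0000, f(x_0) = 0.000000, coefficient = 1
x_1 = 0.4500, f(x_1) = 0.189195, coefficient = 2
x_2 = 0.9000, f(x_2) = 0.613601, coefficient = 2
x_3 = 1.3500, f(x_3) = 0.952036, coefficient = 2
x_4 = 1.8000, f(x_4) = 0.948379, coefficient = 2
x_5 = 2.2500, f(x_5) = 0.605398, coefficient = 1

I ≈ (0.450000/2) × 6.011821 = 1.352660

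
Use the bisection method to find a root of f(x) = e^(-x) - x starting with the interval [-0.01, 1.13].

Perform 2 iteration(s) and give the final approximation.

f(x) = e^(-x) - x
Initial interval: [-0.01, 1.13]

Iteration 1:
  c_1 = (-0.010000 + 1.130000)/2 = 0.560000
  f(c_1) = f(0.560000) = 0.011209
  f(a) × f(c) ≥ 0, new interval: [0.560000, 1.130000]
Iteration 2:
  c_2 = (0.560000 + 1.130000)/2 = 0.845000
  f(c_2) = f(0.845000) = -0.415443
  f(a) × f(c) < 0, new interval: [0.560000, 0.845000]

After 2 iteration(s), the approximation is c_2 = 0.845000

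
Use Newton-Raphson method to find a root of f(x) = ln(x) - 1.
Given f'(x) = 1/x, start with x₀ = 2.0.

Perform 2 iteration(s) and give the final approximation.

f(x) = ln(x) - 1
f'(x) = 1/x
x₀ = 2.0

Newton-Raphson formula: x_{n+1} = x_n - f(x_n)/f'(x_n)

Iteration 1:
  f(2.000000) = -0.306853
  f'(2.000000) = 0.500000
  x_1 = 2.000000 - (-0.306853)/0.500000 = 2.613706
Iteration 2:
  f(2.613706) = -0.039231
  f'(2.613706) = 0.382599
  x_2 = 2.613706 - (-0.039231)/0.382599 = 2.716244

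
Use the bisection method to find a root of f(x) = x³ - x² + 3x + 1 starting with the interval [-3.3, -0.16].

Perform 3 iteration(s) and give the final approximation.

f(x) = x³ - x² + 3x + 1
Initial interval: [-3.3, -0.16]

Iteration 1:
  c_1 = (-3.300000 + (-0.160000))/2 = -1.730000
  f(c_1) = f(-1.730000) = -12.360617
  f(a) × f(c) ≥ 0, new interval: [-1.730000, -0.160000]
Iteration 2:
  c_2 = (-1.730000 + (-0.160000))/2 = -0.945000
  f(c_2) = f(-0.945000) = -3.571934
  f(a) × f(c) ≥ 0, new interval: [-0.945000, -0.160000]
Iteration 3:
  c_3 = (-0.945000 + (-0.160000))/2 = -0.552500
  f(c_3) = f(-0.552500) = -1.131410
  f(a) × f(c) ≥ 0, new interval: [-0.552500, -0.160000]

After 3 iteration(s), the approximation is c_3 = -0.552500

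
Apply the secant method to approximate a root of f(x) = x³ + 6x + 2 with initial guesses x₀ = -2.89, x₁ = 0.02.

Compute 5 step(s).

f(x) = x³ + 6x + 2
x₀ = -2.89, x₁ = 0.02

Secant formula: x_{n+1} = x_n - f(x_n)(x_n - x_{n-1})/(f(x_n) - f(x_{n-1}))

Iteration 1:
  f(-2.890000) = -39.477569
  f(0.020000) = 2.120008
  x_2 = 0.020000 - 2.120008×(0.020000 - (-2.890000))/(2.120008 - (-39.477569))
       = -0.128307
Iteration 2:
  f(0.020000) = 2.120008
  f(-0.128307) = 1.228044
  x_3 = -0.128307 - 1.228044×(-0.128307 - 0.020000)/(1.228044 - 2.120008)
       = -0.332495
Iteration 3:
  f(-0.128307) = 1.228044
  f(-0.332495) = -0.031727
  x_4 = -0.332495 - (-0.031727)×(-0.332495 - (-0.128307))/(-0.031727 - 1.228044)
       = -0.327352
Iteration 4:
  f(-0.332495) = -0.031727
  f(-0.327352) = 0.000807
  x_5 = -0.327352 - 0.000807×(-0.327352 - (-0.332495))/(0.000807 - (-0.031727))
       = -0.327480
Iteration 5:
  f(-0.327352) = 0.000807
  f(-0.327480) = 0.000001
  x_6 = -0.327480 - 0.000001×(-0.327480 - (-0.327352))/(0.000001 - 0.000807)
       = -0.327480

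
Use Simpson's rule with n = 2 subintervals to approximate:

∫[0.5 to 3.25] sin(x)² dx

f(x) = sin(x)²
a = 0.5, b = 3.25, n = 2
h = (b - a)/n = 1.375000

Simpson's rule: (h/3)[f(x₀) + 4f(x₁) + 2f(x₂) + ... + f(xₙ)]

x_0 = 0.5000, f(x_0) = 0.229849, coefficient = 1
x_1 = 1.8750, f(x_1) = 0.910280, coefficient = 4
x_2 = 3.2500, f(x_2) = 0.011706, coefficient = 1

I ≈ (1.375000/3) × 3.882674 = 1.779559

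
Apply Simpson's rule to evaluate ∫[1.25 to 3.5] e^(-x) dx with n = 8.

f(x) = e^(-x)
a = 1.25, b = 3.5, n = 8
h = (b - a)/n = 0.281250

Simpson's rule: (h/3)[f(x₀) + 4f(x₁) + 2f(x₂) + ... + f(xₙ)]

x_0 = 1.2500, f(x_0) = 0.286505, coefficient = 1
x_1 = 1.5312, f(x_1) = 0.216265, coefficient = 4
x_2 = 1.8125, f(x_2) = 0.163246, coefficient = 2
x_3 = 2.0938, f(x_3) = 0.123224, coefficient = 4
x_4 = 2.3750, f(x_4) = 0.093014, coefficient = 2
x_5 = 2.6562, f(x_5) = 0.070211, coefficient = 4
x_6 = 2.9375, f(x_6) = 0.052998, coefficient = 2
x_7 = 3.2188, f(x_7) = 0.040005, coefficient = 4
x_8 = 3.5000, f(x_8) = 0.030197, coefficient = 1

I ≈ (0.281250/3) × 2.734040 = 0.256316
Exact value: 0.256307
Error: 0.000009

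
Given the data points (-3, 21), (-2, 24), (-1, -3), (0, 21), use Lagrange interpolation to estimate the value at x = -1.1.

Lagrange interpolation formula:
P(x) = Σ yᵢ × Lᵢ(x)
where Lᵢ(x) = Π_{j≠i} (x - xⱼ)/(xᵢ - xⱼ)

L_0(-1.1) = (-1.1 - (-2))/(-3 - (-2)) × (-1.1 - (-1))/(-3 - (-1)) × (-1.1 - 0)/(-3 - 0) = -0.016500
L_1(-1.1) = (-1.1 - (-3))/(-2 - (-3)) × (-1.1 - (-1))/(-2 - (-1)) × (-1.1 - 0)/(-2 - 0) = 0.104500
L_2(-1.1) = (-1.1 - (-3))/(-1 - (-3)) × (-1.1 - (-2))/(-1 - (-2)) × (-1.1 - 0)/(-1 - 0) = 0.940500
L_3(-1.1) = (-1.1 - (-3))/(0 - (-3)) × (-1.1 - (-2))/(0 - (-2)) × (-1.1 - (-1))/(0 - (-1)) = -0.028500

P(-1.1) = 21×L_0(-1.1) + 24×L_1(-1.1) + (-3)×L_2(-1.1) + 21×L_3(-1.1)
P(-1.1) = -1.258500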